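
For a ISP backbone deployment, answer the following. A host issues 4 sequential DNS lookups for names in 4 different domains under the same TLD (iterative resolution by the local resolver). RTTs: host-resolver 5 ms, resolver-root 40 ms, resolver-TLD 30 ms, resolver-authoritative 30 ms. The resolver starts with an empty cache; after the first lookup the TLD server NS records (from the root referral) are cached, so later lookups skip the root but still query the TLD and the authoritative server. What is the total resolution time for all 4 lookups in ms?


Lookup 1 (cold cache): local + root + TLD + auth = 5 + 40 + 30 + 30 = 105 ms
Lookups 2..4 (TLD NS cached -> skip root; new domain -> still ask TLD and auth): local + TLD + auth = 5 + 30 + 30 = 65 ms each
Remaining 3 lookups: 3 * 65 = 195 ms
Total = 105 + 195 = 300 ms

300


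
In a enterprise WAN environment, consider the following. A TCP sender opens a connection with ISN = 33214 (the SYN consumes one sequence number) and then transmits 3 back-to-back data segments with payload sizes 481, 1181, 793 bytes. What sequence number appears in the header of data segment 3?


The SYN occupies sequence number ISN = 33214, so the first data byte is ISN + 1 = 33215.
SEQ of data segment i = (ISN + 1) + sum of payload sizes of segments 1..i-1.
Segment 1: SEQ = 33215, payload = 481 bytes
Segment 2: SEQ = 33696, payload = 1181 bytes
Segment 3: SEQ = 34877, payload = 793 bytes
SEQ of segment 3 = 33215 + 481 + 1181 = 34877

34877


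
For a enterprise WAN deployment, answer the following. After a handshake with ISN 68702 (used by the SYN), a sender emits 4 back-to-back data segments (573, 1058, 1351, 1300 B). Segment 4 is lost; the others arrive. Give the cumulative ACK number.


SYN uses sequence number 68702; first data byte = ISN + 1 = 68703.
Segment 1: SEQ = 68703, len = 573 B, covers [68703, 69275]
Segment 2: SEQ = 69276, len = 1058 B, covers [69276, 70333]
Segment 3: SEQ = 70334, len = 1351 B, covers [70334, 71684]
Segment 4: SEQ = 71685, len = 1300 B, covers [71685, 72984] [LOST]
In-order data received: bytes [68703, 71684] (segments 1..3).
Segment 4 missing -> gap begins at byte 71685.
Cumulative ACK = next expected in-order byte = 68703 + 573 + 1058 + 1351 = 71685

71685


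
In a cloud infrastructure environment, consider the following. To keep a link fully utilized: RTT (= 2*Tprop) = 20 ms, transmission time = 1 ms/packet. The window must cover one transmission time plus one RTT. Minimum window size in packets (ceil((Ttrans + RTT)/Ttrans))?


Given: Ttrans = 1 ms, RTT = 20 ms (= 2 * Tprop, Tprop = 10 ms)
Time until first ACK returns = Ttrans + RTT = 1 + 20 = 21 ms
Need W * Ttrans >= Ttrans + RTT  ->  W >= (Ttrans + RTT) / Ttrans
(Ttrans + RTT) / Ttrans = 21 / 1 = 21
W_min = ceil(21) = 21

21


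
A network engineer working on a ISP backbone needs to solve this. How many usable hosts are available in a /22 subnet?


Given: subnet mask /22
Host bits = 32 - 22 = 10
Total addresses = 2^10 = 1024
Usable hosts = 1024 - 2 (network + broadcast) = 1022

1022


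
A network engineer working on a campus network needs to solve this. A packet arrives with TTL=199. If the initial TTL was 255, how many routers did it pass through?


Given: initial TTL = 255, received TTL = 199
Hops = initial TTL - received TTL
Hops = 255 - 199 = 56

56


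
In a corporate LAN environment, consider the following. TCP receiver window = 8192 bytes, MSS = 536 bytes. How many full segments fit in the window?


Given: RWND = 8192 bytes, MSS = 536 bytes
Full segments = floor(RWND / MSS)
Full segments = floor(8192 / 536)
Full segments = floor(15.2836) = 15

15


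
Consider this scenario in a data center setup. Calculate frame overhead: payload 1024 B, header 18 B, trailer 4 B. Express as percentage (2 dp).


Given: payload = 1024 B, header = 18 B, trailer = 4 B
Overhead bytes = header + trailer = 18 + 4 = 22
Total frame = payload + overhead = 1024 + 22 = 1046
Overhead % = 22 / 1046 * 100 = 2.1033% -> 2.10% (2 dp)

2.10


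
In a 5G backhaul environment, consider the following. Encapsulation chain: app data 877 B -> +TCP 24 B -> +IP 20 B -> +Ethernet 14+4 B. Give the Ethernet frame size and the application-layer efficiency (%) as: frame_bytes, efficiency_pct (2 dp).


TCP segment = 877 + 24 = 901 B
IP packet = 901 + 20 = 921 B
Ethernet frame = 921 + 14 + 4 = 939 B
Efficiency = app / frame = 877 / 939 = 0.933972 = 93.3972% -> 93.40% (2 dp)

939, 93.40


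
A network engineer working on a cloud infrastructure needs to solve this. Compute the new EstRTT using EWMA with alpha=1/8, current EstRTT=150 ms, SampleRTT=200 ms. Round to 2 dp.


Given: EstRTT = 150 ms, SampleRTT = 200 ms, alpha = 1/8
New EstRTT = (1 - alpha) * EstRTT + alpha * SampleRTT
(7/8) * 150 = 131.25
(1/8) * 200 = 25
New EstRTT = 131.25 + 25 = 156.25 ms -> 156.25 ms (2 dp)

156.25


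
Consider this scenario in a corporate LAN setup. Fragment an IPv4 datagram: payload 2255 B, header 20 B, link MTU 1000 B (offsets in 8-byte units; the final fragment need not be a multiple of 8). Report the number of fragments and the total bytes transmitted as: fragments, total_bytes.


Max data per non-final fragment = floor((MTU - header)/8)*8 = floor((1000 - 20)/8)*8 = floor(980/8)*8 = 976 B
Final fragment needs no 8-byte alignment: it can carry up to MTU - header = 980 B
Non-final fragments needed = ceil((payload - 980) / 976) = ceil(1275/976) = ceil(1.3064) = 2
Number of fragments = 2 + 1 = 3
Fragment sizes (data): 2 * 976 B + 303 B (last, 303 <= 980 OK)
Total bytes sent = payload + n_frags * header = 2255 + 3*20 = 2255 + 60 = 2315 B

3, 2315


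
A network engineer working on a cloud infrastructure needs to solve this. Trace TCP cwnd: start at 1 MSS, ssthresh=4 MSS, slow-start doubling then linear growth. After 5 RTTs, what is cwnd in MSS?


RTT 0: cwnd = 1 MSS (initial)
RTT 1: cwnd = 2 MSS (slow start, doubled)
RTT 2: cwnd = 4 MSS (slow start, doubled)
RTT 3: cwnd = 5 MSS (congestion avoidance, +1)
RTT 4: cwnd = 6 MSS (congestion avoidance, +1)
RTT 5: cwnd = 7 MSS (congestion avoidance, +1)

7


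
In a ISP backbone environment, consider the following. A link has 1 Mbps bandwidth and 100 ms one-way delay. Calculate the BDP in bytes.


Given: bandwidth = 1 Mbps, delay = 100 ms
BDP in bits = 1 * 10^6 * 100 / 1000
BDP in bits = 100000
BDP in bytes = 100000 / 8 = 12500

12500


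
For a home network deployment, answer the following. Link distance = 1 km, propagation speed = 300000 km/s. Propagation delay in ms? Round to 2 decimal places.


Given: distance = 1 km, speed = 300000 km/s
Delay = distance / speed = 1 / 300000 seconds
Delay in ms = 1 * 1000 / 300000
Delay = 0.0033 ms
Rounded to 2 dp = 0.00 ms

0.00


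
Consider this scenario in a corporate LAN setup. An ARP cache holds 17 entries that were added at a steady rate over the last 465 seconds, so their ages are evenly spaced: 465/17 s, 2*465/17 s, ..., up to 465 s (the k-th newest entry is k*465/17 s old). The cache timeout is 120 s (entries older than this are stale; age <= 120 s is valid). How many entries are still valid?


Ages are k * 465/17 s for k = 1..17 (spacing = 27.3529 s).
Entry k is valid iff k * 465/17 <= 120 iff k <= 17 * 120 / 465 = 4.3871
n_valid = floor(4.3871) = 4
(n_stale = 17 - 4 = 13)

4


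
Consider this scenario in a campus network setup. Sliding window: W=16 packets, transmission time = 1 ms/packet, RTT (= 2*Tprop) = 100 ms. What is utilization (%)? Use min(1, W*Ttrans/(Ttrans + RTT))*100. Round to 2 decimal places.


Given: W = 16, Ttrans = 1 ms, RTT = 100 ms (= 2 * Tprop, Tprop = 50 ms)
Cycle time = Ttrans + RTT = 1 + 100 = 101 ms (first packet sent until its ACK returns)
W * Ttrans = 16 * 1 = 16 ms of sending per cycle
W * Ttrans / (Ttrans + RTT) = 16 / 101 = 0.158416
U = min(1, 0.158416) = 0.158416
U% = 15.84%

15.84


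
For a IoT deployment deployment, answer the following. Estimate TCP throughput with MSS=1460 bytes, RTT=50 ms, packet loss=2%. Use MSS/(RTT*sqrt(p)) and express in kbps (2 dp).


Given: MSS = 1460 bytes, RTT = 50 ms, loss = 2%
RTT in seconds = 50 / 1000 = 0.05
Loss rate = 2% = 0.02
sqrt(loss) = sqrt(0.02) = 0.141421356237
Throughput (bytes/s) = 1460 / (0.05 * 0.141421356237) = 206475.1801
Throughput (kbps) = 206475.1801 * 8 / 1000 = 1651.801441 -> 1651.80 kbps (2 dp)

1651.80


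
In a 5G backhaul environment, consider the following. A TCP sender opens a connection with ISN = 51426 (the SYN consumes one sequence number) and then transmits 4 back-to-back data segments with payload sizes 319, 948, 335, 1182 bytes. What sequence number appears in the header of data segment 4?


The SYN occupies sequence number ISN = 51426, so the first data byte is ISN + 1 = 51427.
SEQ of data segment i = (ISN + 1) + sum of payload sizes of segments 1..i-1.
Segment 1: SEQ = 51427, payload = 319 bytes
Segment 2: SEQ = 51746, payload = 948 bytes
Segment 3: SEQ = 52694, payload = 335 bytes
Segment 4: SEQ = 53029, payload = 1182 bytes
SEQ of segment 4 = 51427 + 319 + 948 + 335 = 53029

53029


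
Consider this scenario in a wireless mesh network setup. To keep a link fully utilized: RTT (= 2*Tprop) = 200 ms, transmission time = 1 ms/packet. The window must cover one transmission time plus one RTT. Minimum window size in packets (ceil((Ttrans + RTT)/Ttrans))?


Given: Ttrans = 1 ms, RTT = 200 ms (= 2 * Tprop, Tprop = 100 ms)
Time until first ACK returns = Ttrans + RTT = 1 + 200 = 201 ms
Need W * Ttrans >= Ttrans + RTT  ->  W >= (Ttrans + RTT) / Ttrans
(Ttrans + RTT) / Ttrans = 201 / 1 = 201
W_min = ceil(201) = 201

201


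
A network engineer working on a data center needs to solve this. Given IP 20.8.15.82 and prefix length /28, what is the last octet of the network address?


Given: IP = 20.8.15.82, prefix = /28
Subnet mask = 255.255.255.240
Last octet of IP: 82
Last octet of mask: 240
Network last octet = 82 AND 240 = 80

80


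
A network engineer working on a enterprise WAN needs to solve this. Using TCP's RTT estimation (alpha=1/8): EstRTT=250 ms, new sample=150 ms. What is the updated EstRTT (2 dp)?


Given: EstRTT = 250 ms, SampleRTT = 150 ms, alpha = 1/8
New EstRTT = (1 - alpha) * EstRTT + alpha * SampleRTT
(7/8) * 250 = 218.75
(1/8) * 150 = 18.75
New EstRTT = 218.75 + 18.75 = 237.5 ms -> 237.50 ms (2 dp)

237.50


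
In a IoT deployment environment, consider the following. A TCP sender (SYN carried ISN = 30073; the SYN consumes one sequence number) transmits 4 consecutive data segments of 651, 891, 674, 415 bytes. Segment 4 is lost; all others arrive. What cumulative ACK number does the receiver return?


SYN uses sequence number 30073; first data byte = ISN + 1 = 30074.
Segment 1: SEQ = 30074, len = 651 B, covers [30074, 30724]
Segment 2: SEQ = 30725, len = 891 B, covers [30725, 31615]
Segment 3: SEQ = 31616, len = 674 B, covers [31616, 32289]
Segment 4: SEQ = 32290, len = 415 B, covers [32290, 32704] [LOST]
In-order data received: bytes [30074, 32289] (segments 1..3).
Segment 4 missing -> gap begins at byte 32290.
Cumulative ACK = next expected in-order byte = 30074 + 651 + 891 + 674 = 32290

32290


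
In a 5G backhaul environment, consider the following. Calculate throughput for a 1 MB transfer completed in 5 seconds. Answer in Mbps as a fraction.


Given: file = 1 MB, time = 5 s
File in Mb = 1 * 8 = 8 Mb
Throughput = 8 / 5 Mbps
Throughput = 8/5 Mbps

8/5


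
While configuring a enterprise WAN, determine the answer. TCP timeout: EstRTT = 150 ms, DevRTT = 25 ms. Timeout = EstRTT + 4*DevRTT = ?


Given: EstRTT = 150 ms, DevRTT = 25 ms
Timeout = EstRTT + 4 * DevRTT
4 * DevRTT = 4 * 25 = 100
Timeout = 150 + 100 = 250 ms

250


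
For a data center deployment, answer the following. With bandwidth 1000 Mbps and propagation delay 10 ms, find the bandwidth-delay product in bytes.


Given: bandwidth = 1000 Mbps, delay = 10 ms
BDP in bits = 1000 * 10^6 * 10 / 1000
BDP in bits = 10000000
BDP in bytes = 10000000 / 8 = 1250000

1250000


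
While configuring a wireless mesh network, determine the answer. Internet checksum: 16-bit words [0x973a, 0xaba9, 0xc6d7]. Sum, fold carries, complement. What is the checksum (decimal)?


Given words: [0x973a, 0xaba9, 0xc6d7]
Step 1: Sum all words
Raw sum = 38714 + 43945 + 50903 = 133562
Step 2: Fold carry: (2490 + 2) = 2492
One's complement = ~2492 & 0xFFFF = 63043

63043


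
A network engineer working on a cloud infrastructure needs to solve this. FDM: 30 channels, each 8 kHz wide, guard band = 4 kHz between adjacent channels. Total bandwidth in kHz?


Given: 30 channels, 8 kHz each, guard = 4 kHz
Channel bandwidth = 30 * 8 = 240 kHz
Guard bands = 29 gaps * 4 kHz = 116 kHz
Total = 240 + 116 = 356 kHz

356


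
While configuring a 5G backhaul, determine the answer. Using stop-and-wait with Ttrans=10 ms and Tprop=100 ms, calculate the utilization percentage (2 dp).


Given: Ttrans = 10 ms, Tprop = 100 ms
RTT = 2 * Tprop = 2 * 100 = 200 ms
U = Ttrans / (Ttrans + RTT)
U = 10 / (10 + 200)
U = 10 / 210 = 0.047619
U% = 4.76%

4.76


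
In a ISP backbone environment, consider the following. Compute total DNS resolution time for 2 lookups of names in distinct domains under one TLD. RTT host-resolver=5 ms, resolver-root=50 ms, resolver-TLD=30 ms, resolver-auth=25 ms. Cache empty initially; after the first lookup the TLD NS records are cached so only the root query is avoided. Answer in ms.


Lookup 1 (cold cache): local + root + TLD + auth = 5 + 50 + 30 + 25 = 110 ms
Lookups 2..2 (TLD NS cached -> skip root; new domain -> still ask TLD and auth): local + TLD + auth = 5 + 30 + 25 = 60 ms each
Remaining 1 lookups: 1 * 60 = 60 ms
Total = 110 + 60 = 170 ms

170


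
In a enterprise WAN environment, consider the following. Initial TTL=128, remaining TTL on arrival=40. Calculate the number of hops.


Given: initial TTL = 128, received TTL = 40
Hops = initial TTL - received TTL
Hops = 128 - 40 = 88

88


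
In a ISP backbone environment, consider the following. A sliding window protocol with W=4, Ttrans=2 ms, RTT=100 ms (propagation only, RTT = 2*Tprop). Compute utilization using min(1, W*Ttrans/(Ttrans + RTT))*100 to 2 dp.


Given: W = 4, Ttrans = 2 ms, RTT = 100 ms (= 2 * Tprop, Tprop = 50 ms)
Cycle time = Ttrans + RTT = 2 + 100 = 102 ms (first packet sent until its ACK returns)
W * Ttrans = 4 * 2 = 8 ms of sending per cycle
W * Ttrans / (Ttrans + RTT) = 8 / 102 = 0.078431
U = min(1, 0.078431) = 0.078431
U% = 7.84%

7.84


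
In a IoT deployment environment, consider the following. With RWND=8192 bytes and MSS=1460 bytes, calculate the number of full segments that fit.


Given: RWND = 8192 bytes, MSS = 1460 bytes
Full segments = floor(RWND / MSS)
Full segments = floor(8192 / 1460)
Full segments = floor(5.611) = 5

5


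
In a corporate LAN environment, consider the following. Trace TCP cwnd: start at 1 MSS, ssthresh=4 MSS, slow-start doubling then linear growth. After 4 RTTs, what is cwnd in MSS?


RTT 0: cwnd = 1 MSS (initial)
RTT 1: cwnd = 2 MSS (slow start, doubled)
RTT 2: cwnd = 4 MSS (slow start, doubled)
RTT 3: cwnd = 5 MSS (congestion avoidance, +1)
RTT 4: cwnd = 6 MSS (congestion avoidance, +1)

6


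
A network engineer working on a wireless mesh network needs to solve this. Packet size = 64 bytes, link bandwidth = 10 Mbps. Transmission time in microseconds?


Given: packet = 64 bytes, bandwidth = 10 Mbps
Packet in bits = 64 * 8 = 512 bits
Bandwidth = 10 * 10^6 = 10000000 bps
Time = 512 / 10000000 seconds
Time in us = 512 * 10^6 / 10000000 = 51.2

51.2


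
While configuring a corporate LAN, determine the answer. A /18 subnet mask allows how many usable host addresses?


Given: subnet mask /18
Host bits = 32 - 18 = 14
Total addresses = 2^14 = 16384
Usable hosts = 16384 - 2 (network + broadcast) = 16382

16382


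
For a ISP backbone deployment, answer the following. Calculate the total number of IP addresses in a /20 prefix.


Given: CIDR prefix /20
Host bits = 32 - 20 = 12
Total addresses = 2^12 = 4096

4096


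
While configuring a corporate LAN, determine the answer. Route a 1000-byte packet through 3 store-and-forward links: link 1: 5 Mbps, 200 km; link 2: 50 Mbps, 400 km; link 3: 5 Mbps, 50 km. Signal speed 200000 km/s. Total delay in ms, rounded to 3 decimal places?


Packet = 1000 bytes = 8000 bits. Store-and-forward: sum (t_trans + t_prop) per link.
Link 1: t_trans = 8000/(5*10^6) s = 1.6000 ms; t_prop = 200/200000 s = 1.0000 ms; subtotal = 2.6000 ms
Link 2: t_trans = 8000/(50*10^6) s = 0.1600 ms; t_prop = 400/200000 s = 2.0000 ms; subtotal = 2.1600 ms
Link 3: t_trans = 8000/(5*10^6) s = 1.6000 ms; t_prop = 50/200000 s = 0.2500 ms; subtotal = 1.8500 ms
End-to-end = 2.6000 + 2.1600 + 1.8500 = 6.6100 ms -> 6.610 ms (3 dp)

6.610


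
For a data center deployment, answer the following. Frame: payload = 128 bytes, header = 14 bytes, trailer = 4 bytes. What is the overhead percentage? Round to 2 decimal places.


Given: payload = 128 B, header = 14 B, trailer = 4 B
Overhead bytes = header + trailer = 14 + 4 = 18
Total frame = payload + overhead = 128 + 18 = 146
Overhead % = 18 / 146 * 100 = 12.3288% -> 12.33% (2 dp)

12.33


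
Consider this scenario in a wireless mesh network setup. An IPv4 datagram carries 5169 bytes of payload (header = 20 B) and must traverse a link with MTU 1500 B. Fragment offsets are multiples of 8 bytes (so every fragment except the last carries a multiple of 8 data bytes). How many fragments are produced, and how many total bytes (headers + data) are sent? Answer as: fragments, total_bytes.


Max data per non-final fragment = floor((MTU - header)/8)*8 = floor((1500 - 20)/8)*8 = floor(1480/8)*8 = 1480 B
Final fragment needs no 8-byte alignment: it can carry up to MTU - header = 1480 B
Non-final fragments needed = ceil((payload - 1480) / 1480) = ceil(3689/1480) = ceil(2.4926) = 3
Number of fragments = 3 + 1 = 4
Fragment sizes (data): 3 * 1480 B + 729 B (last, 729 <= 1480 OK)
Total bytes sent = payload + n_frags * header = 5169 + 4*20 = 5169 + 80 = 5249 B

4, 5249


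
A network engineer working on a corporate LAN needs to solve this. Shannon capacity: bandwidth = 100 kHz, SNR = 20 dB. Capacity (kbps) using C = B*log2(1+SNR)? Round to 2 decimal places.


Given: B = 100 kHz, SNR = 20 dB
SNR linear = 10^(20/10) = 100
1 + SNR = 101
log2(101) = 6.6582114828
C = 100 * 1000 * 6.6582114828 = 665821.1483 bps
C = 665.821148 kbps -> 665.82 kbps (2 dp)

665.82


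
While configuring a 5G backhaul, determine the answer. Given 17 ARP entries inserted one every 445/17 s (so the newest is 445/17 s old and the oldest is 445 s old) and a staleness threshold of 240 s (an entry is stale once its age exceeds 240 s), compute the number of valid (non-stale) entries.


Ages are k * 445/17 s for k = 1..17 (spacing = 26.1765 s).
Entry k is valid iff k * 445/17 <= 240 iff k <= 17 * 240 / 445 = 9.1685
n_valid = floor(9.1685) = 9
(n_stale = 17 - 9 = 8)

9


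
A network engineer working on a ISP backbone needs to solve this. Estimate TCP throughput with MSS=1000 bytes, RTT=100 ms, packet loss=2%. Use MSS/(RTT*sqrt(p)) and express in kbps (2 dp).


Given: MSS = 1000 bytes, RTT = 100 ms, loss = 2%
RTT in seconds = 100 / 1000 = 0.1
Loss rate = 2% = 0.02
sqrt(loss) = sqrt(0.02) = 0.141421356237
Throughput (bytes/s) = 1000 / (0.1 * 0.141421356237) = 70710.6781
Throughput (kbps) = 70710.6781 * 8 / 1000 = 565.685425 -> 565.69 kbps (2 dp)

565.69


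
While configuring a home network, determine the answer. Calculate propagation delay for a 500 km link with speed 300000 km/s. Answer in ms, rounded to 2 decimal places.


Given: distance = 500 km, speed = 300000 km/s
Delay = distance / speed = 500 / 300000 seconds
Delay in ms = 500 * 1000 / 300000
Delay = 1.6667 ms
Rounded to 2 dp = 1.67 ms

1.67


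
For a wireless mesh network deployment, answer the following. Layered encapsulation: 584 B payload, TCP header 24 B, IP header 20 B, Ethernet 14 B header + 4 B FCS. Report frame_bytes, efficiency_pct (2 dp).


TCP segment = 584 + 24 = 608 B
IP packet = 608 + 20 = 628 B
Ethernet frame = 628 + 14 + 4 = 646 B
Efficiency = app / frame = 584 / 646 = 0.904025 = 90.4025% -> 90.40% (2 dp)

646, 90.40


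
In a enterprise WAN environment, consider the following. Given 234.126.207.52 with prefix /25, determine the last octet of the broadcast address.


Given: IP = 234.126.207.52, prefix = /25
Host bits = 32 - 25 = 7
Network last octet = 52 AND mask = 0
Host part size = 2^7 - 1 = 127
Broadcast last octet = 0 OR 127 = 127

127


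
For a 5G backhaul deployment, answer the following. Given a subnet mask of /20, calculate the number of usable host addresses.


Given: subnet mask /20
Host bits = 32 - 20 = 12
Total addresses = 2^12 = 4096
Usable hosts = 4096 - 2 (network + broadcast) = 4094

4094


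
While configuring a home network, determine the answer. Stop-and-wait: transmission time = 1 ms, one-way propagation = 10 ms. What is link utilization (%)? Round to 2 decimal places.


Given: Ttrans = 1 ms, Tprop = 10 ms
RTT = 2 * Tprop = 2 * 10 = 20 ms
U = Ttrans / (Ttrans + RTT)
U = 1 / (1 + 20)
U = 1 / 21 = 0.047619
U% = 4.76%

4.76


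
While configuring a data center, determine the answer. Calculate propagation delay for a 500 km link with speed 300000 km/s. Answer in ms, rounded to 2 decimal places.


Given: distance = 500 km, speed = 300000 km/s
Delay = distance / speed = 500 / 300000 seconds
Delay in ms = 500 * 1000 / 300000
Delay = 1.6667 ms
Rounded to 2 dp = 1.67 ms

1.67


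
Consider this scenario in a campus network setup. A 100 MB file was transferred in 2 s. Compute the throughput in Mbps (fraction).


Given: file = 100 MB, time = 2 s
File in Mb = 100 * 8 = 800 Mb
Throughput = 800 / 2 Mbps
Throughput = 400 Mbps

400


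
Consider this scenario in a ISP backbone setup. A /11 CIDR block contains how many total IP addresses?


Given: CIDR prefix /11
Host bits = 32 - 11 = 21
Total addresses = 2^21 = 2097152

2097152


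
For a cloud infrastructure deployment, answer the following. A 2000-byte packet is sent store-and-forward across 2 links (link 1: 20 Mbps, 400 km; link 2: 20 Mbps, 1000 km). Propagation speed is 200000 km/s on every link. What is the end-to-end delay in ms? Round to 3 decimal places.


Packet = 2000 bytes = 16000 bits. Store-and-forward: sum (t_trans + t_prop) per link.
Link 1: t_trans = 16000/(20*10^6) s = 0.8000 ms; t_prop = 400/200000 s = 2.0000 ms; subtotal = 2.8000 ms
Link 2: t_trans = 16000/(20*10^6) s = 0.8000 ms; t_prop = 1000/200000 s = 5.0000 ms; subtotal = 5.8000 ms
End-to-end = 2.8000 + 5.8000 = 8.6000 ms -> 8.600 ms (3 dp)

8.600


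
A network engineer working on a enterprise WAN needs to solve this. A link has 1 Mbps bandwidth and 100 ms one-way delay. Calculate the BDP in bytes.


Given: bandwidth = 1 Mbps, delay = 100 ms
BDP in bits = 1 * 10^6 * 100 / 1000
BDP in bits = 100000
BDP in bytes = 100000 / 8 = 12500

12500


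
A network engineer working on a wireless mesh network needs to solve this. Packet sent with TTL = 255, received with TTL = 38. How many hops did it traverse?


Given: initial TTL = 255, received TTL = 38
Hops = initial TTL - received TTL
Hops = 255 - 38 = 217

217


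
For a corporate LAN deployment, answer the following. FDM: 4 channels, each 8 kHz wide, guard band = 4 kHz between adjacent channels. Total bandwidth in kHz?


Given: 4 channels, 8 kHz each, guard = 4 kHz
Channel bandwidth = 4 * 8 = 32 kHz
Guard bands = 3 gaps * 4 kHz = 12 kHz
Total = 32 + 12 = 44 kHz

44


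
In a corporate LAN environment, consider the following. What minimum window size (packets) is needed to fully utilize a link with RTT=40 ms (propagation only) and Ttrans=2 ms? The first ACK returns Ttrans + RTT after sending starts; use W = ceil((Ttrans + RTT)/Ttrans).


Given: Ttrans = 2 ms, RTT = 40 ms (= 2 * Tprop, Tprop = 20 ms)
Time until first ACK returns = Ttrans + RTT = 2 + 40 = 42 ms
Need W * Ttrans >= Ttrans + RTT  ->  W >= (Ttrans + RTT) / Ttrans
(Ttrans + RTT) / Ttrans = 42 / 2 = 21
W_min = ceil(21) = 21

21


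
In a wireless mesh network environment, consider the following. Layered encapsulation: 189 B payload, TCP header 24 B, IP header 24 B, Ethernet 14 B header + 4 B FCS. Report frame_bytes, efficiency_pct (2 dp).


TCP segment = 189 + 24 = 213 B
IP packet = 213 + 24 = 237 B
Ethernet frame = 237 + 14 + 4 = 255 B
Efficiency = app / frame = 189 / 255 = 0.741176 = 74.1176% -> 74.12% (2 dp)

255, 74.12


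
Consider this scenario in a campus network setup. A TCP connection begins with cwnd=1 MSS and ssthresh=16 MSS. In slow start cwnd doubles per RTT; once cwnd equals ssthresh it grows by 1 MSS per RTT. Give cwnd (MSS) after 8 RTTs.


RTT 0: cwnd = 1 MSS (initial)
RTT 1: cwnd = 2 MSS (slow start, doubled)
RTT 2: cwnd = 4 MSS (slow start, doubled)
RTT 3: cwnd = 8 MSS (slow start, doubled)
RTT 4: cwnd = 16 MSS (slow start, doubled)
RTT 5: cwnd = 17 MSS (congestion avoidance, +1)
RTT 6: cwnd = 18 MSS (congestion avoidance, +1)
RTT 7: cwnd = 19 MSS (congestion avoidance, +1)
RTT 8: cwnd = 20 MSS (congestion avoidance, +1)

20


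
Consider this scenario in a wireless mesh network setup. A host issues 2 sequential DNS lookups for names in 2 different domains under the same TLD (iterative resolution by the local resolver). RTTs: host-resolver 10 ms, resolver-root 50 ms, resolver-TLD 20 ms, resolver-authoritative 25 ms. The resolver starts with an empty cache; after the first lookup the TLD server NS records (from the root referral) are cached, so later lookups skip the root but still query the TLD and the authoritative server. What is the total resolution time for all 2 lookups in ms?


Lookup 1 (cold cache): local + root + TLD + auth = 10 + 50 + 20 + 25 = 105 ms
Lookups 2..2 (TLD NS cached -> skip root; new domain -> still ask TLD and auth): local + TLD + auth = 10 + 20 + 25 = 55 ms each
Remaining 1 lookups: 1 * 55 = 55 ms
Total = 105 + 55 = 160 ms

160


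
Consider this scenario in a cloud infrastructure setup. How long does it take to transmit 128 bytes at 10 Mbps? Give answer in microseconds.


Given: packet = 128 bytes, bandwidth = 10 Mbps
Packet in bits = 128 * 8 = 1024 bits
Bandwidth = 10 * 10^6 = 10000000 bps
Time = 1024 / 10000000 seconds
Time in us = 1024 * 10^6 / 10000000 = 102.4

102.4


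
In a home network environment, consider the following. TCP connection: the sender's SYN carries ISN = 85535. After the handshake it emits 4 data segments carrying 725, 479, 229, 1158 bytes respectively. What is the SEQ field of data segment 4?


The SYN occupies sequence number ISN = 85535, so the first data byte is ISN + 1 = 85536.
SEQ of data segment i = (ISN + 1) + sum of payload sizes of segments 1..i-1.
Segment 1: SEQ = 85536, payload = 725 bytes
Segment 2: SEQ = 86261, payload = 479 bytes
Segment 3: SEQ = 86740, payload = 229 bytes
Segment 4: SEQ = 86969, payload = 1158 bytes
SEQ of segment 4 = 85536 + 725 + 479 + 229 = 86969

86969


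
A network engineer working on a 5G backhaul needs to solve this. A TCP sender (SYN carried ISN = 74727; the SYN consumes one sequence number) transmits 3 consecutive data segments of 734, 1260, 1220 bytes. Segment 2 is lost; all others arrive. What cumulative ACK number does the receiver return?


SYN uses sequence number 74727; first data byte = ISN + 1 = 74728.
Segment 1: SEQ = 74728, len = 734 B, covers [74728, 75461]
Segment 2: SEQ = 75462, len = 1260 B, covers [75462, 76721] [LOST]
Segment 3: SEQ = 76722, len = 1220 B, covers [76722, 77941]
In-order data received: bytes [74728, 75461] (segments 1..1).
Segment 2 missing -> gap begins at byte 75462; later segments buffered out of order.
Cumulative ACK = next expected in-order byte = 74728 + 734 = 75462

75462


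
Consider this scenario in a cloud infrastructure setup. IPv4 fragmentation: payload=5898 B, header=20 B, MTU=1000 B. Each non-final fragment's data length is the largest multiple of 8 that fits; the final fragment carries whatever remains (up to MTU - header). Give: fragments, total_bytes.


Max data per non-final fragment = floor((MTU - header)/8)*8 = floor((1000 - 20)/8)*8 = floor(980/8)*8 = 976 B
Final fragment needs no 8-byte alignment: it can carry up to MTU - header = 980 B
Non-final fragments needed = ceil((payload - 980) / 976) = ceil(4918/976) = ceil(5.0389) = 6
Number of fragments = 6 + 1 = 7
Fragment sizes (data): 6 * 976 B + 42 B (last, 42 <= 980 OK)
Total bytes sent = payload + n_frags * header = 5898 + 7*20 = 5898 + 140 = 6038 B

7, 6038


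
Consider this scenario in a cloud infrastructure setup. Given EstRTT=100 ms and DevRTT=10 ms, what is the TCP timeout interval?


Given: EstRTT = 100 ms, DevRTT = 10 ms
Timeout = EstRTT + 4 * DevRTT
4 * DevRTT = 4 * 10 = 40
Timeout = 100 + 40 = 140 ms

140


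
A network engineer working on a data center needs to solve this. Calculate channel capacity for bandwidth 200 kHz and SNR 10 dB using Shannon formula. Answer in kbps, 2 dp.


Given: B = 200 kHz, SNR = 10 dB
SNR linear = 10^(10/10) = 10
1 + SNR = 11
log2(11) = 3.4594316186
C = 200 * 1000 * 3.4594316186 = 691886.3237 bps
C = 691.886324 kbps -> 691.89 kbps (2 dp)

691.89


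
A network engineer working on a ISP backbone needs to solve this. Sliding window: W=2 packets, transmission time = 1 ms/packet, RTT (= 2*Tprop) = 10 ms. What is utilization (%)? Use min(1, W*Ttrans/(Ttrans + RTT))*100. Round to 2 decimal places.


Given: W = 2, Ttrans = 1 ms, RTT = 10 ms (= 2 * Tprop, Tprop = 5 ms)
Cycle time = Ttrans + RTT = 1 + 10 = 11 ms (first packet sent until its ACK returns)
W * Ttrans = 2 * 1 = 2 ms of sending per cycle
W * Ttrans / (Ttrans + RTT) = 2 / 11 = 0.181818
U = min(1, 0.181818) = 0.181818
U% = 18.18%

18.18


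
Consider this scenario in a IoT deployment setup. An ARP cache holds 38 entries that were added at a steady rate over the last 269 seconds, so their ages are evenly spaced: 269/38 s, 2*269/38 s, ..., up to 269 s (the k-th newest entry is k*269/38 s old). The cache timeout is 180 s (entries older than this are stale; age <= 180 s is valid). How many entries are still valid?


Ages are k * 269/38 s for k = 1..38 (spacing = 7.0789 s).
Entry k is valid iff k * 269/38 <= 180 iff k <= 38 * 180 / 269 = 25.4275
n_valid = floor(25.4275) = 25
(n_stale = 38 - 25 = 13)

25


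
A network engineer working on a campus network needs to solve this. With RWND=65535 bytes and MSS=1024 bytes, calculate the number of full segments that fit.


Given: RWND = 65535 bytes, MSS = 1024 bytes
Full segments = floor(RWND / MSS)
Full segments = floor(65535 / 1024)
Full segments = floor(63.999) = 63

63


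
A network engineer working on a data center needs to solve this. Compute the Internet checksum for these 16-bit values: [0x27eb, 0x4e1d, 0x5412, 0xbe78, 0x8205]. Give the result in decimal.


Given words: [0x27eb, 0x4e1d, 0x5412, 0xbe78, 0x8205]
Step 1: Sum all words
Raw sum = 10219 + 19997 + 21522 + 48760 + 33285 = 133783
Step 2: Fold carry: (2711 + 2) = 2713
One's complement = ~2713 & 0xFFFF = 62822

62822


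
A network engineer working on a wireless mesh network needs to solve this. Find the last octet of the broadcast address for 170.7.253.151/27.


Given: IP = 170.7.253.151, prefix = /27
Host bits = 32 - 27 = 5
Network last octet = 151 AND mask = 128
Host part size = 2^5 - 1 = 31
Broadcast last octet = 128 OR 31 = 159

159


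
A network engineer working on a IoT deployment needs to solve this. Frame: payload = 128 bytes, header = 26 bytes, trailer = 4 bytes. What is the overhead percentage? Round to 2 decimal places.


Given: payload = 128 B, header = 26 B, trailer = 4 B
Overhead bytes = header + trailer = 26 + 4 = 30
Total frame = payload + overhead = 128 + 30 = 158
Overhead % = 30 / 158 * 100 = 18.9873% -> 18.99% (2 dp)

18.99


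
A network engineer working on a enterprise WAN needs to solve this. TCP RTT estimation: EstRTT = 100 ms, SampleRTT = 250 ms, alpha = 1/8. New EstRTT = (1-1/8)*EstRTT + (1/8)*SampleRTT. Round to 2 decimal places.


Given: EstRTT = 100 ms, SampleRTT = 250 ms, alpha = 1/8
New EstRTT = (1 - alpha) * EstRTT + alpha * SampleRTT
(7/8) * 100 = 87.5
(1/8) * 250 = 31.25
New EstRTT = 87.5 + 31.25 = 118.75 ms -> 118.75 ms (2 dp)

118.75


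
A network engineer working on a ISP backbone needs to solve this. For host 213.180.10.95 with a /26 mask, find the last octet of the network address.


Given: IP = 213.180.10.95, prefix = /26
Subnet mask = 255.255.255.192
Last octet of IP: 95
Last octet of mask: 192
Network last octet = 95 AND 192 = 64

64


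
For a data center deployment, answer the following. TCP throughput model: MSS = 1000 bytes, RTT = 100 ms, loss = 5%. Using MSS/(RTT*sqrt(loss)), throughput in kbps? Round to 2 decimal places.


Given: MSS = 1000 bytes, RTT = 100 ms, loss = 5%
RTT in seconds = 100 / 1000 = 0.1
Loss rate = 5% = 0.05
sqrt(loss) = sqrt(0.05) = 0.223606797750
Throughput (bytes/s) = 1000 / (0.1 * 0.223606797750) = 44721.3595
Throughput (kbps) = 44721.3595 * 8 / 1000 = 357.770876 -> 357.77 kbps (2 dp)

357.77


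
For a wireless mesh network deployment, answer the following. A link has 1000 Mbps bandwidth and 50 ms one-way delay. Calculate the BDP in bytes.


Given: bandwidth = 1000 Mbps, delay = 50 ms
BDP in bits = 1000 * 10^6 * 50 / 1000
BDP in bits = 50000000
BDP in bytes = 50000000 / 8 = 6250000

6250000


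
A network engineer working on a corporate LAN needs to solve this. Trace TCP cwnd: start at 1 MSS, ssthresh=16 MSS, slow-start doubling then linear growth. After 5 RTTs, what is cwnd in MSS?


RTT 0: cwnd = 1 MSS (initial)
RTT 1: cwnd = 2 MSS (slow start, doubled)
RTT 2: cwnd = 4 MSS (slow start, doubled)
RTT 3: cwnd = 8 MSS (slow start, doubled)
RTT 4: cwnd = 16 MSS (slow start, doubled)
RTT 5: cwnd = 17 MSS (congestion avoidance, +1)

17


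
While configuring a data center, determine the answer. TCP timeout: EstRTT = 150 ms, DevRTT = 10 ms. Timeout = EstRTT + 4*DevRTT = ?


Given: EstRTT = 150 ms, DevRTT = 10 ms
Timeout = EstRTT + 4 * DevRTT
4 * DevRTT = 4 * 10 = 40
Timeout = 150 + 40 = 190 ms

190


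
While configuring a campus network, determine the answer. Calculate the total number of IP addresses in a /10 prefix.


Given: CIDR prefix /10
Host bits = 32 - 10 = 22
Total addresses = 2^22 = 4194304

4194304


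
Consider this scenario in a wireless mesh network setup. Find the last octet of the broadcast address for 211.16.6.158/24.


Given: IP = 211.16.6.158, prefix = /24
Host bits = 32 - 24 = 8
Network last octet = 158 AND mask = 0
Host part size = 2^8 - 1 = 255
Broadcast last octet = 0 OR 255 = 255

255


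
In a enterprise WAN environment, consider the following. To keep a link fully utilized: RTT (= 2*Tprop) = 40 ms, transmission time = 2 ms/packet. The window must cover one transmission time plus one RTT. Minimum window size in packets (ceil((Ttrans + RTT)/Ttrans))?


Given: Ttrans = 2 ms, RTT = 40 ms (= 2 * Tprop, Tprop = 20 ms)
Time until first ACK returns = Ttrans + RTT = 2 + 40 = 42 ms
Need W * Ttrans >= Ttrans + RTT  ->  W >= (Ttrans + RTT) / Ttrans
(Ttrans + RTT) / Ttrans = 42 / 2 = 21
W_min = ceil(21) = 21

21


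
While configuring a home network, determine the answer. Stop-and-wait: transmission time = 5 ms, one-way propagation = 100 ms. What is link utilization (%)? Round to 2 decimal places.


Given: Ttrans = 5 ms, Tprop = 100 ms
RTT = 2 * Tprop = 2 * 100 = 200 ms
U = Ttrans / (Ttrans + RTT)
U = 5 / (5 + 200)
U = 5 / 205 = 0.02439
U% = 2.44%

2.44


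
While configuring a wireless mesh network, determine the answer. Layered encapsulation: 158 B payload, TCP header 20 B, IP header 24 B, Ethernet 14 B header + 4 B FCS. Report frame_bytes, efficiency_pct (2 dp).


TCP segment = 158 + 20 = 178 B
IP packet = 178 + 24 = 202 B
Ethernet frame = 202 + 14 + 4 = 220 B
Efficiency = app / frame = 158 / 220 = 0.718182 = 71.8182% -> 71.82% (2 dp)

220, 71.82


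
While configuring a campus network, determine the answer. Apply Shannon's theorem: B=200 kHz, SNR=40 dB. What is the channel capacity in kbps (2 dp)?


Given: B = 200 kHz, SNR = 40 dB
SNR linear = 10^(40/10) = 10000
1 + SNR = 10001
log2(10001) = 13.2878566418
C = 200 * 1000 * 13.2878566418 = 2657571.3284 bps
C = 2657.571328 kbps -> 2657.57 kbps (2 dp)

2657.57


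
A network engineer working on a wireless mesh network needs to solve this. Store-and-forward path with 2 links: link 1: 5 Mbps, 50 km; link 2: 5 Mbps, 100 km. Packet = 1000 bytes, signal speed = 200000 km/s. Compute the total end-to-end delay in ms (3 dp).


Packet = 1000 bytes = 8000 bits. Store-and-forward: sum (t_trans + t_prop) per link.
Link 1: t_trans = 8000/(5*10^6) s = 1.6000 ms; t_prop = 50/200000 s = 0.2500 ms; subtotal = 1.8500 ms
Link 2: t_trans = 8000/(5*10^6) s = 1.6000 ms; t_prop = 100/200000 s = 0.5000 ms; subtotal = 2.1000 ms
End-to-end = 1.8500 + 2.1000 = 3.9500 ms -> 3.950 ms (3 dp)

3.950


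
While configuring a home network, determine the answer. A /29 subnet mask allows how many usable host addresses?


Given: subnet mask /29
Host bits = 32 - 29 = 3
Total addresses = 2^3 = 8
Usable hosts = 8 - 2 (network + broadcast) = 6

6


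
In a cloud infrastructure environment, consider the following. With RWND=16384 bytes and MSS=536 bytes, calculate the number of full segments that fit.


Given: RWND = 16384 bytes, MSS = 536 bytes
Full segments = floor(RWND / MSS)
Full segments = floor(16384 / 536)
Full segments = floor(30.5672) = 30

30


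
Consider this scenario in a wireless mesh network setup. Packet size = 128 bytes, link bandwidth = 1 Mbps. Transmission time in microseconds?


Given: packet = 128 bytes, bandwidth = 1 Mbps
Packet in bits = 128 * 8 = 1024 bits
Bandwidth = 1 * 10^6 = 1000000 bps
Time = 1024 / 1000000 seconds
Time in us = 1024 * 10^6 / 1000000 = 1024

1024


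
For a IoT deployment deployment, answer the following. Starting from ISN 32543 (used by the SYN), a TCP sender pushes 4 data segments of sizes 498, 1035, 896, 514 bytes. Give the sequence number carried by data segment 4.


The SYN occupies sequence number ISN = 32543, so the first data byte is ISN + 1 = 32544.
SEQ of data segment i = (ISN + 1) + sum of payload sizes of segments 1..i-1.
Segment 1: SEQ = 32544, payload = 498 bytes
Segment 2: SEQ = 33042, payload = 1035 bytes
Segment 3: SEQ = 34077, payload = 896 bytes
Segment 4: SEQ = 34973, payload = 514 bytes
SEQ of segment 4 = 32544 + 498 + 1035 + 896 = 34973

34973


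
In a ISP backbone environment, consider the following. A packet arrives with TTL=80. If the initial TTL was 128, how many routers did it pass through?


Given: initial TTL = 128, received TTL = 80
Hops = initial TTL - received TTL
Hops = 128 - 80 = 48

48


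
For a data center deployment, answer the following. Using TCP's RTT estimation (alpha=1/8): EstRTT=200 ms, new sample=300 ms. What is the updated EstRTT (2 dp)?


Given: EstRTT = 200 ms, SampleRTT = 300 ms, alpha = 1/8
New EstRTT = (1 - alpha) * EstRTT + alpha * SampleRTT
(7/8) * 200 = 175
(1/8) * 300 = 37.5
New EstRTT = 175 + 37.5 = 212.5 ms -> 212.50 ms (2 dp)

212.50


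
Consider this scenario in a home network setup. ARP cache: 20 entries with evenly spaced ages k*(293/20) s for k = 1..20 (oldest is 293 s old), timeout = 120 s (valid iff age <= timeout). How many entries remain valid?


Ages are k * 293/20 s for k = 1..20 (spacing = 14.6500 s).
Entry k is valid iff k * 293/20 <= 120 iff k <= 20 * 120 / 293 = 8.1911
n_valid = floor(8.1911) = 8
(n_stale = 20 - 8 = 12)

8


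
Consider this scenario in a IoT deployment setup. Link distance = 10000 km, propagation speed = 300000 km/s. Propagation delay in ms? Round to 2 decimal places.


Given: distance = 10000 km, speed = 300000 km/s
Delay = distance / speed = 10000 / 300000 seconds
Delay in ms = 10000 * 1000 / 300000
Delay = 33.3333 ms
Rounded to 2 dp = 33.33 ms

33.33


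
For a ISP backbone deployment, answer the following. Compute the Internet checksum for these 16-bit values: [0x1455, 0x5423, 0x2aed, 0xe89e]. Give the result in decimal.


Given words: [0x1455, 0x5423, 0x2aed, 0xe89e]
Step 1: Sum all words
Raw sum = 5205 + 21539 + 10989 + 59550 = 97283
Step 2: Fold carry: (31747 + 1) = 31748
One's complement = ~31748 & 0xFFFF = 33787

33787
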